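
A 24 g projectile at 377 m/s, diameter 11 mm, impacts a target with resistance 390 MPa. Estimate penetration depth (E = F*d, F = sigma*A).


A = pi*(d/2)^2 = pi*(11/2)^2 = 95.0332 mm^2
E = 0.5*m*v^2 = 0.5*0.024*377^2 = 1705.55 J
depth = E/(sigma*A) = 1705.55 J / (390 MPa * 95.0332 mm^2) = 1705.55/(390 * 95.0332) m = 0.0460176 m ≈ 46.02 mm

46.02 mm


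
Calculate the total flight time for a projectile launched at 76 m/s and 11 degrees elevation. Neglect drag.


T = 2*v0*sin(theta)/g = 2*76*sin(11°)/9.81 = 2.956 s

2.956 s


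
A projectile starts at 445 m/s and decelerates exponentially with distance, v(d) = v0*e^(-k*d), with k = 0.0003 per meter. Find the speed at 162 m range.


v = v0*exp(-k*d) = 445*exp(-0.0003*162) = 423.9 m/s

423.9 m/s


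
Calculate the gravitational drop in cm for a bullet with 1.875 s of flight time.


drop = 0.5*g*t^2 = 0.5*9.81*1.875^2 = 17.2441 m ≈ 1724 cm

1724 cm


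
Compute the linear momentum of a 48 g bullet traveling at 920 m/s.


p = m*v = 0.048*920 = 44.16 kg·m/s

44.16 kg·m/s


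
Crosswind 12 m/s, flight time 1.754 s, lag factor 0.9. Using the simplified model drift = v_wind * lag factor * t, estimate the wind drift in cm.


drift = v_wind * lag * t = 12 * 0.9 * 1.754 = 18.9432 m ≈ 1894 cm

1894 cm


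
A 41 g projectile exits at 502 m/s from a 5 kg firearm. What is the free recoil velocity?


v_recoil = m_p * v_p / m_gun = 0.041 * 502 / 5 = 4.116 m/s

4.116 m/s


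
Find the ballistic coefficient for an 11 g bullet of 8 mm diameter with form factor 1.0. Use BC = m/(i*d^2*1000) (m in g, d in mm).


BC = m/(i*d^2*1000) = 11/(1.0 * 8^2 * 1000) = 0.0001719

0.0001719


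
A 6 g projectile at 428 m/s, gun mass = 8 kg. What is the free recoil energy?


v_r = m_p*v_p/m_gun = 0.006*428/8 = 0.321 m/s, E_r = 0.5*m_gun*v_r^2 = 0.5*8*0.321^2 = 0.4122 J

0.4122 J


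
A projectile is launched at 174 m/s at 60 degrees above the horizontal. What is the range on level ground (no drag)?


R = v0^2 * sin(2*theta) / g = 174^2 * sin(2*60°) / 9.81 = 2673 m

2673 m


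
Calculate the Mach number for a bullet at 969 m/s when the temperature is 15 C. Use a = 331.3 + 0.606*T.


a = 331.3 + 0.606*(15) = 340.39 m/s
M = v/a = 969/340.39 = 2.847

2.847


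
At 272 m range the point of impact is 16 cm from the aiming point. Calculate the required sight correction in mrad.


1 mrad subtends 1 cm per 10 m of range, so adj = error_cm / (dist_m / 10) = 16 / (272/10) = 0.5882 mrad

0.5882 mrad


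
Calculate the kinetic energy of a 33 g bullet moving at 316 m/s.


E = 0.5*m*v^2 = 0.5*0.033*316^2 = 1648 J

1648 J


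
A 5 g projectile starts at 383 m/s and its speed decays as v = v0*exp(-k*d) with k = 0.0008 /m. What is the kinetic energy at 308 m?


v = v0*exp(-k*d) = 383*exp(-0.0008*308) = 299.356 m/s
E = 0.5*m*v^2 = 0.5*0.005*299.356^2 = 224 J

224 J


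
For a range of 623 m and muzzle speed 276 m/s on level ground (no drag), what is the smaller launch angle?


sin(2*theta) = R*g/v0^2 = 623*9.81/276^2 = 0.0802304, theta = arcsin(0.0802304)/2 = 2.301°

2.301 degrees


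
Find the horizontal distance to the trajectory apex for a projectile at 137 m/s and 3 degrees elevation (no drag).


R = v0^2*sin(2*theta)/g = 137^2*sin(2*3°)/9.81 = 199.989 m
apex_dist = R/2 = 199.989/2 = 99.99 m

99.99 m


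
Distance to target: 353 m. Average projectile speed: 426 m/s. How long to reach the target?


t = d/v = 353/426 = 0.8286 s

0.8286 s


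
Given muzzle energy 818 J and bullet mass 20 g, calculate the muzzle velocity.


v = sqrt(2*E/m) = sqrt(2*818/0.02) = 286 m/s

286 m/s


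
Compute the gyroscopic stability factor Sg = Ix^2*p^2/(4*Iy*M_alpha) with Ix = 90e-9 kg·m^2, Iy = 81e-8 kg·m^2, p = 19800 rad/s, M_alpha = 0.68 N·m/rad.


Sg = Ix^2 * p^2 / (4 * Iy * M_alpha) = (90e-9)^2 * 19800^2 / (4 * 81e-8 * 0.68) = 1.441

1.441


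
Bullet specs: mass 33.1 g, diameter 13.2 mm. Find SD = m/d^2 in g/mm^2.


SD = m/d^2 = 33.1/13.2^2 = 0.19 g/mm^2

0.19 g/mm^2


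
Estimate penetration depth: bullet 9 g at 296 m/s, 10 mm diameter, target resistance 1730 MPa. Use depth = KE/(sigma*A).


A = pi*(d/2)^2 = pi*(10/2)^2 = 78.5398 mm^2
E = 0.5*m*v^2 = 0.5*0.009*296^2 = 394.272 J
depth = E/(sigma*A) = 394.272 J / (1730 MPa * 78.5398 mm^2) = 394.272/(1730 * 78.5398) m = 0.00290175 m ≈ 2.902 mm

2.902 mm


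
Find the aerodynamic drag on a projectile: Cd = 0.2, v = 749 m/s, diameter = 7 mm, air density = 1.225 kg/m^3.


A = pi*(d/2)^2 = pi*(7/2000)^2 = 3.84845e-05 m^2
Fd = 0.5*Cd*rho*A*v^2 = 0.5*0.2*1.225*3.84845e-05*749^2 = 2.645 N

2.645 N


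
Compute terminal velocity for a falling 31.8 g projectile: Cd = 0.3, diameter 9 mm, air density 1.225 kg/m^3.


A = pi*(d/2)^2 = pi*(9/2000)^2 = 6.36173e-05 m^2
vt = sqrt(2mg/(Cd*rho*A)) = sqrt(2*0.0318*9.81/(0.3 * 1.225 * 6.36173e-05)) = 163.4 m/s

163.4 m/s


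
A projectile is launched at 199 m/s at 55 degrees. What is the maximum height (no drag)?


H = (v0*sin(theta))^2 / (2g) = (199*sin(55°))^2 / (2*9.81) = 1354 m

1354 m


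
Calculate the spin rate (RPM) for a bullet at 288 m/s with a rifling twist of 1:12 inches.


twist_m = 12*0.0254 = 0.3048 m
spin = v/twist = 288/0.3048 = 944.8819 rev/s
RPM = spin*60 = 944.8819*60 ≈ 56693 RPM

56693 RPM


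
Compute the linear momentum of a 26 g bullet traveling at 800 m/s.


p = m*v = 0.026*800 = 20.8 kg·m/s

20.8 kg·m/s


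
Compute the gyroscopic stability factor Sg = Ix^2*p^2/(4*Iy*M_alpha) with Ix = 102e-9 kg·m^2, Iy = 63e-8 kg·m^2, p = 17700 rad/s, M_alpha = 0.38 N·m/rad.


Sg = Ix^2 * p^2 / (4 * Iy * M_alpha) = (102e-9)^2 * 17700^2 / (4 * 63e-8 * 0.38) = 3.404

3.404


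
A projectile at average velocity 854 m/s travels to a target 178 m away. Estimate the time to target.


t = d/v = 178/854 = 0.2084 s

0.2084 s


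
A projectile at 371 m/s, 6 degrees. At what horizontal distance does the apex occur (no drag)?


R = v0^2*sin(2*theta)/g = 371^2*sin(2*6°)/9.81 = 2917.14 m
apex_dist = R/2 = 2917.14/2 = 1459 m

1459 m


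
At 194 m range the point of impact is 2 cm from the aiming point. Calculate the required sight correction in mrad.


1 mrad subtends 1 cm per 10 m of range, so adj = error_cm / (dist_m / 10) = 2 / (194/10) = 0.1031 mrad

0.1031 mrad


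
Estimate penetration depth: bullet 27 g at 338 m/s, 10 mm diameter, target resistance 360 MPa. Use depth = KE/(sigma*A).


A = pi*(d/2)^2 = pi*(10/2)^2 = 78.5398 mm^2
E = 0.5*m*v^2 = 0.5*0.027*338^2 = 1542.29 J
depth = E/(sigma*A) = 1542.29 J / (360 MPa * 78.5398 mm^2) = 1542.29/(360 * 78.5398) m = 0.0545475 m ≈ 54.55 mm

54.55 mm


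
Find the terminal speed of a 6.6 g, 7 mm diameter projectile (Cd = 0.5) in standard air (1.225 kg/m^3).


A = pi*(d/2)^2 = pi*(7/2000)^2 = 3.84845e-05 m^2
vt = sqrt(2mg/(Cd*rho*A)) = sqrt(2*0.0066*9.81/(0.5 * 1.225 * 3.84845e-05)) = 74.12 m/s

74.12 m/s


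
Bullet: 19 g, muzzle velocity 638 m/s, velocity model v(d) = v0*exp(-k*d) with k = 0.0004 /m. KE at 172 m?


v = v0*exp(-k*d) = 638*exp(-0.0004*172) = 595.582 m/s
E = 0.5*m*v^2 = 0.5*0.019*595.582^2 = 3370 J

3370 J


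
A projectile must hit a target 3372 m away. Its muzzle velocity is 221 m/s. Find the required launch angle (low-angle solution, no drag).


sin(2*theta) = R*g/v0^2 = 3372*9.81/221^2 = 0.677286, theta = arcsin(0.677286)/2 = 21.32°

21.32 degrees


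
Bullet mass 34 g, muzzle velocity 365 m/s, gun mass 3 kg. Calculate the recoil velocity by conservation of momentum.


v_recoil = m_p * v_p / m_gun = 0.034 * 365 / 3 = 4.137 m/s

4.137 m/s


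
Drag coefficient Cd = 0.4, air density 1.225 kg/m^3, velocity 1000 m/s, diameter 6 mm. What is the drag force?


A = pi*(d/2)^2 = pi*(6/2000)^2 = 2.82743e-05 m^2
Fd = 0.5*Cd*rho*A*v^2 = 0.5*0.4*1.225*2.82743e-05*1000^2 = 6.927 N

6.927 N


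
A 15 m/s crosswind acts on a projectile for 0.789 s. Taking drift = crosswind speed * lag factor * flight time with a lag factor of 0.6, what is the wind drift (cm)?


drift = v_wind * lag * t = 15 * 0.6 * 0.789 = 7.101 m ≈ 710.1 cm

710.1 cm


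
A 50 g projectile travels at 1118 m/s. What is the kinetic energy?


E = 0.5*m*v^2 = 0.5*0.05*1118^2 = 31248 J

31248 J


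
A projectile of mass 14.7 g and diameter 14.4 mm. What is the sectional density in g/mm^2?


SD = m/d^2 = 14.7/14.4^2 = 0.07089 g/mm^2

0.07089 g/mm^2


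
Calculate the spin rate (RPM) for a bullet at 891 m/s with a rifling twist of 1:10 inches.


twist_m = 10*0.0254 = 0.254 m
spin = v/twist = 891/0.254 = 3507.874 rev/s
RPM = spin*60 = 3507.874*60 ≈ 210472 RPM

210472 RPM


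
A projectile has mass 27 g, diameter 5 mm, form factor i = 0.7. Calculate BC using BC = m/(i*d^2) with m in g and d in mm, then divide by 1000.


BC = m/(i*d^2*1000) = 27/(0.7 * 5^2 * 1000) = 0.001543

0.001543


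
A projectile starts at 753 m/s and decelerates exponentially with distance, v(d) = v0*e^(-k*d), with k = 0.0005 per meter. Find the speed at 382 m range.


v = v0*exp(-k*d) = 753*exp(-0.0005*382) = 622.1 m/s

622.1 m/s


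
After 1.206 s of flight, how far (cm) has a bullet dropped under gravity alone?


drop = 0.5*g*t^2 = 0.5*9.81*1.206^2 = 7.13401 m ≈ 713.4 cm

713.4 cm


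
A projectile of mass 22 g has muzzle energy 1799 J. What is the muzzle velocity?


v = sqrt(2*E/m) = sqrt(2*1799/0.022) = 404.4 m/s

404.4 m/s


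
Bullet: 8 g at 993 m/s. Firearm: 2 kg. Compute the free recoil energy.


v_r = m_p*v_p/m_gun = 0.008*993/2 = 3.972 m/s, E_r = 0.5*m_gun*v_r^2 = 0.5*2*3.972^2 = 15.78 J

15.78 J


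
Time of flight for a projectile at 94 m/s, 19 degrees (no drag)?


T = 2*v0*sin(theta)/g = 2*94*sin(19°)/9.81 = 6.239 s

6.239 s


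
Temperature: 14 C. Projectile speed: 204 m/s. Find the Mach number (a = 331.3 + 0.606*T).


a = 331.3 + 0.606*(14) = 339.784 m/s
M = v/a = 204/339.784 = 0.6004

0.6004


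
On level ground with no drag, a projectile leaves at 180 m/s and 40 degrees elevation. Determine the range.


R = v0^2 * sin(2*theta) / g = 180^2 * sin(2*40°) / 9.81 = 3253 m

3253 m


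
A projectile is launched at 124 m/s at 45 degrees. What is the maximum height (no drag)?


H = (v0*sin(theta))^2 / (2g) = (124*sin(45°))^2 / (2*9.81) = 391.8 m

391.8 m


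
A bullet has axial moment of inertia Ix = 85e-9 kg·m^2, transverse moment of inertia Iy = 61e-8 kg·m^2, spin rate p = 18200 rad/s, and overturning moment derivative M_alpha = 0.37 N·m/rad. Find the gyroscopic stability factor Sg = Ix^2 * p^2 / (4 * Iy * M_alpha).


Sg = Ix^2 * p^2 / (4 * Iy * M_alpha) = (85e-9)^2 * 18200^2 / (4 * 61e-8 * 0.37) = 2.651

2.651


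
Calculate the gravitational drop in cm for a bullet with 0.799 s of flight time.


drop = 0.5*g*t^2 = 0.5*9.81*0.799^2 = 3.13136 m ≈ 313.1 cm

313.1 cm


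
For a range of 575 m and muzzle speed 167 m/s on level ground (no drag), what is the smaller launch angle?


sin(2*theta) = R*g/v0^2 = 575*9.81/167^2 = 0.202257, theta = arcsin(0.202257)/2 = 5.834°

5.834 degrees


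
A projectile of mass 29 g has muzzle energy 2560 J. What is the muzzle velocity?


v = sqrt(2*E/m) = sqrt(2*2560/0.029) = 420.2 m/s

420.2 m/s


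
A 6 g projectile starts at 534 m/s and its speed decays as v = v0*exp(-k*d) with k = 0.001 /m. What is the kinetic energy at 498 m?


v = v0*exp(-k*d) = 534*exp(-0.001*498) = 324.536 m/s
E = 0.5*m*v^2 = 0.5*0.006*324.536^2 = 316 J

316 J


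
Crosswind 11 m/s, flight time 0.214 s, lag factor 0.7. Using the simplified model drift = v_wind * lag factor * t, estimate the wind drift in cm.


drift = v_wind * lag * t = 11 * 0.7 * 0.214 = 1.6478 m ≈ 164.8 cm

164.8 cm


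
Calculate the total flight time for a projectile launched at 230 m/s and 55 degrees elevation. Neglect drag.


T = 2*v0*sin(theta)/g = 2*230*sin(55°)/9.81 = 38.41 s

38.41 s


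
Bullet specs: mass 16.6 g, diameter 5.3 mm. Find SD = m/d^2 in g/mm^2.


SD = m/d^2 = 16.6/5.3^2 = 0.591 g/mm^2

0.591 g/mm^2


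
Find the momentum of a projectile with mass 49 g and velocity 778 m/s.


p = m*v = 0.049*778 = 38.12 kg·m/s

38.12 kg·m/s


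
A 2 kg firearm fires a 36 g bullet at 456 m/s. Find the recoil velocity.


v_recoil = m_p * v_p / m_gun = 0.036 * 456 / 2 = 8.208 m/s

8.208 m/s


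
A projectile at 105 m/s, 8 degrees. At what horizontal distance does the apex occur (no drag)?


R = v0^2*sin(2*theta)/g = 105^2*sin(2*8°)/9.81 = 309.776 m
apex_dist = R/2 = 309.776/2 = 154.9 m

154.9 m


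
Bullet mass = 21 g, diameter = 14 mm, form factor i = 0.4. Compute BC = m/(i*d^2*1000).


BC = m/(i*d^2*1000) = 21/(0.4 * 14^2 * 1000) = 0.0002679

0.0002679


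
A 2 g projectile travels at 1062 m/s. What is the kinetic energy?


E = 0.5*m*v^2 = 0.5*0.002*1062^2 = 1128 J

1128 J


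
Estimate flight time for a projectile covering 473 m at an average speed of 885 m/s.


t = d/v = 473/885 = 0.5345 s

0.5345 s


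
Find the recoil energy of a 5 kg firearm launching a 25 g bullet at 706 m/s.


v_r = m_p*v_p/m_gun = 0.025*706/5 = 3.53 m/s, E_r = 0.5*m_gun*v_r^2 = 0.5*5*3.53^2 = 31.15 J

31.15 J


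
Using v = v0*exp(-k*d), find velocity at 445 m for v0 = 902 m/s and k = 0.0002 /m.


v = v0*exp(-k*d) = 902*exp(-0.0002*445) = 825.2 m/s

825.2 m/s


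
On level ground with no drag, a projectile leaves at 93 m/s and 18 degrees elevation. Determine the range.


R = v0^2 * sin(2*theta) / g = 93^2 * sin(2*18°) / 9.81 = 518.2 m

518.2 m


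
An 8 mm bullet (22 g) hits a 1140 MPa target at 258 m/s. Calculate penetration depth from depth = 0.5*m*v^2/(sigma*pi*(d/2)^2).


A = pi*(d/2)^2 = pi*(8/2)^2 = 50.2655 mm^2
E = 0.5*m*v^2 = 0.5*0.022*258^2 = 732.204 J
depth = E/(sigma*A) = 732.204 J / (1140 MPa * 50.2655 mm^2) = 732.204/(1140 * 50.2655) m = 0.0127778 m ≈ 12.78 mm

12.78 mm


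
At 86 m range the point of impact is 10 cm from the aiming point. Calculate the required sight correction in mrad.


1 mrad subtends 1 cm per 10 m of range, so adj = error_cm / (dist_m / 10) = 10 / (86/10) = 1.163 mrad

1.163 mrad


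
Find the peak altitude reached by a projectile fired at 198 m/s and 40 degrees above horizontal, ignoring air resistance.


H = (v0*sin(theta))^2 / (2g) = (198*sin(40°))^2 / (2*9.81) = 825.6 m

825.6 m


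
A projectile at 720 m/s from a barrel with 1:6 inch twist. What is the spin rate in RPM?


twist_m = 6*0.0254 = 0.1524 m
spin = v/twist = 720/0.1524 = 4724.409 rev/s
RPM = spin*60 = 4724.409*60 ≈ 283465 RPM

283465 RPM


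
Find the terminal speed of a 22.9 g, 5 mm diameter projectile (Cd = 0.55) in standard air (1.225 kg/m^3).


A = pi*(d/2)^2 = pi*(5/2000)^2 = 1.96350e-05 m^2
vt = sqrt(2mg/(Cd*rho*A)) = sqrt(2*0.0229*9.81/(0.55 * 1.225 * 1.96350e-05)) = 184.3 m/s

184.3 m/s


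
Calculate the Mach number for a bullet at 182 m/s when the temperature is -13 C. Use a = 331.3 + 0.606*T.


a = 331.3 + 0.606*(-13) = 323.422 m/s
M = v/a = 182/323.422 = 0.5627

0.5627


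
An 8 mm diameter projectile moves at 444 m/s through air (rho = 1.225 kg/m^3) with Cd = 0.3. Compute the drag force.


A = pi*(d/2)^2 = pi*(8/2000)^2 = 5.02655e-05 m^2
Fd = 0.5*Cd*rho*A*v^2 = 0.5*0.3*1.225*5.02655e-05*444^2 = 1.821 N

1.821 N


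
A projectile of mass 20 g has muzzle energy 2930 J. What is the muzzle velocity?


v = sqrt(2*E/m) = sqrt(2*2930/0.02) = 541.3 m/s

541.3 m/s


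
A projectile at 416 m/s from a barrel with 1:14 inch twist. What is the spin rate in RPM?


twist_m = 14*0.0254 = 0.3556 m
spin = v/twist = 416/0.3556 = 1169.854 rev/s
RPM = spin*60 = 1169.854*60 ≈ 70191 RPM

70191 RPM


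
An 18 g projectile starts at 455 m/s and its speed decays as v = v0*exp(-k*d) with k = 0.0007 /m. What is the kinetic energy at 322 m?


v = v0*exp(-k*d) = 455*exp(-0.0007*322) = 363.18 m/s
E = 0.5*m*v^2 = 0.5*0.018*363.18^2 = 1187 J

1187 J


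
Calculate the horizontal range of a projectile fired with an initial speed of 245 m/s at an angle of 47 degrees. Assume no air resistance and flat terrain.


R = v0^2 * sin(2*theta) / g = 245^2 * sin(2*47°) / 9.81 = 6104 m

6104 m


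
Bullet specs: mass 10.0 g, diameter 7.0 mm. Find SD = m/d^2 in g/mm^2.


SD = m/d^2 = 10.0/7.0^2 = 0.2041 g/mm^2

0.2041 g/mm^2


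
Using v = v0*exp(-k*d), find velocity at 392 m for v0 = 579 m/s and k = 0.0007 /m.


v = v0*exp(-k*d) = 579*exp(-0.0007*392) = 440.1 m/s

440.1 m/s


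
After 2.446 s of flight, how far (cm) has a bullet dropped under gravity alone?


drop = 0.5*g*t^2 = 0.5*9.81*2.446^2 = 29.3462 m ≈ 2935 cm

2935 cm


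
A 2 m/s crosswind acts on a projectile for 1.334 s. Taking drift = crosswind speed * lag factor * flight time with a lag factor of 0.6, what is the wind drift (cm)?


drift = v_wind * lag * t = 2 * 0.6 * 1.334 = 1.6008 m ≈ 160.1 cm

160.1 cm


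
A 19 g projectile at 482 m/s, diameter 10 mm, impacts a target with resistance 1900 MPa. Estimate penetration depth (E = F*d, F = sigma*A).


A = pi*(d/2)^2 = pi*(10/2)^2 = 78.5398 mm^2
E = 0.5*m*v^2 = 0.5*0.019*482^2 = 2207.08 J
depth = E/(sigma*A) = 2207.08 J / (1900 MPa * 78.5398 mm^2) = 2207.08/(1900 * 78.5398) m = 0.0147902 m ≈ 14.79 mm

14.79 mm


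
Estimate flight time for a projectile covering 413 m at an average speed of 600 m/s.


t = d/v = 413/600 = 0.6883 s

0.6883 s


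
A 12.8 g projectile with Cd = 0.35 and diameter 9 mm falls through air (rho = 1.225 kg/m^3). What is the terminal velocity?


A = pi*(d/2)^2 = pi*(9/2000)^2 = 6.36173e-05 m^2
vt = sqrt(2mg/(Cd*rho*A)) = sqrt(2*0.0128*9.81/(0.35 * 1.225 * 6.36173e-05)) = 95.95 m/s

95.95 m/s


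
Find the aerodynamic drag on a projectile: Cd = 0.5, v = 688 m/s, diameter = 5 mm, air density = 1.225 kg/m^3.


A = pi*(d/2)^2 = pi*(5/2000)^2 = 1.96350e-05 m^2
Fd = 0.5*Cd*rho*A*v^2 = 0.5*0.5*1.225*1.96350e-05*688^2 = 2.846 N

2.846 N


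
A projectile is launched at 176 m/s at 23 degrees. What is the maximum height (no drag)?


H = (v0*sin(theta))^2 / (2g) = (176*sin(23°))^2 / (2*9.81) = 241 m

241 m


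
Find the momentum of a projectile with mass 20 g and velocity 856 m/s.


p = m*v = 0.02*856 = 17.12 kg·m/s

17.12 kg·m/s


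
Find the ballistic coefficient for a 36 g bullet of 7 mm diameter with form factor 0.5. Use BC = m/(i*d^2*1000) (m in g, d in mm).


BC = m/(i*d^2*1000) = 36/(0.5 * 7^2 * 1000) = 0.001469

0.001469


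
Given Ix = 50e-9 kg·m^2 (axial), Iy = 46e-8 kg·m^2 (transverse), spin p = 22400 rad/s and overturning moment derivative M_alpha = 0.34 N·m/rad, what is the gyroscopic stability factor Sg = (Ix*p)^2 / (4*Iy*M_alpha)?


Sg = Ix^2 * p^2 / (4 * Iy * M_alpha) = (50e-9)^2 * 22400^2 / (4 * 46e-8 * 0.34) = 2.005

2.005


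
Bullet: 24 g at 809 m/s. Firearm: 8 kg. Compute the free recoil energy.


v_r = m_p*v_p/m_gun = 0.024*809/8 = 2.427 m/s, E_r = 0.5*m_gun*v_r^2 = 0.5*8*2.427^2 = 23.56 J

23.56 J


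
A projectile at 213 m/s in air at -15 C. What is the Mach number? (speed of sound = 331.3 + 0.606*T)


a = 331.3 + 0.606*(-15) = 322.21 m/s
M = v/a = 213/322.21 = 0.6611

0.6611


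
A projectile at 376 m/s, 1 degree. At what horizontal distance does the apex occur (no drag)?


R = v0^2*sin(2*theta)/g = 376^2*sin(2*1°)/9.81 = 502.951 m
apex_dist = R/2 = 502.951/2 = 251.5 m

251.5 m


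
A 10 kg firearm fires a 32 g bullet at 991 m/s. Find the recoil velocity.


v_recoil = m_p * v_p / m_gun = 0.032 * 991 / 10 = 3.171 m/s

3.171 m/s


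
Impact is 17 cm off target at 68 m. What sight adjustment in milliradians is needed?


1 mrad subtends 1 cm per 10 m of range, so adj = error_cm / (dist_m / 10) = 17 / (68/10) = 2.5 mrad

2.5 mrad


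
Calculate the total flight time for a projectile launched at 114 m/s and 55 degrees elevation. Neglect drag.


T = 2*v0*sin(theta)/g = 2*114*sin(55°)/9.81 = 19.04 s

19.04 s


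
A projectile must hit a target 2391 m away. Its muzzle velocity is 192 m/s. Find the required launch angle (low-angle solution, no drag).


sin(2*theta) = R*g/v0^2 = 2391*9.81/192^2 = 0.636277, theta = arcsin(0.636277)/2 = 19.76°

19.76 degrees


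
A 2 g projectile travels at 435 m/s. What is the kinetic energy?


E = 0.5*m*v^2 = 0.5*0.002*435^2 = 189.2 J

189.2 J


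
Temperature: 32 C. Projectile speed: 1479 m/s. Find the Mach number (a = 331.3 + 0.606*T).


a = 331.3 + 0.606*(32) = 350.692 m/s
M = v/a = 1479/350.692 = 4.217

4.217


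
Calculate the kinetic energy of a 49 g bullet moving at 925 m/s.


E = 0.5*m*v^2 = 0.5*0.049*925^2 = 20963 J

20963 J


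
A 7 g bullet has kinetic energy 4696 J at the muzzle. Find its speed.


v = sqrt(2*E/m) = sqrt(2*4696/0.007) = 1158 m/s

1158 m/s


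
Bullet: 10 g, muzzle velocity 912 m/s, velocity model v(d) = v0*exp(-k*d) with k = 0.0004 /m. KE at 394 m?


v = v0*exp(-k*d) = 912*exp(-0.0004*394) = 779.023 m/s
E = 0.5*m*v^2 = 0.5*0.01*779.023^2 = 3034 J

3034 J


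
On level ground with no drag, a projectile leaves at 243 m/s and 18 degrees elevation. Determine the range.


R = v0^2 * sin(2*theta) / g = 243^2 * sin(2*18°) / 9.81 = 3538 m

3538 m


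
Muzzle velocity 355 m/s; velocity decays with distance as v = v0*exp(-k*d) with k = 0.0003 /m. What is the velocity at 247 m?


v = v0*exp(-k*d) = 355*exp(-0.0003*247) = 329.6 m/s

329.6 m/s


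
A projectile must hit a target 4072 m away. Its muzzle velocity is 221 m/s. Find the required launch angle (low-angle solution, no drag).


sin(2*theta) = R*g/v0^2 = 4072*9.81/221^2 = 0.817885, theta = arcsin(0.817885)/2 = 27.44°

27.44 degrees


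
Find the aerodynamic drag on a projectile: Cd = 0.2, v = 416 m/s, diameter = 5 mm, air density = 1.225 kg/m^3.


A = pi*(d/2)^2 = pi*(5/2000)^2 = 1.96350e-05 m^2
Fd = 0.5*Cd*rho*A*v^2 = 0.5*0.2*1.225*1.96350e-05*416^2 = 0.4162 N

0.4162 N


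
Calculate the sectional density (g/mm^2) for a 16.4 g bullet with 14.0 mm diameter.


SD = m/d^2 = 16.4/14.0^2 = 0.08367 g/mm^2

0.08367 g/mm^2


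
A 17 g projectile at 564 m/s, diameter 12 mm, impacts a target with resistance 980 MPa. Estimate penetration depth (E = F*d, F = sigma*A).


A = pi*(d/2)^2 = pi*(12/2)^2 = 113.097 mm^2
E = 0.5*m*v^2 = 0.5*0.017*564^2 = 2703.82 J
depth = E/(sigma*A) = 2703.82 J / (980 MPa * 113.097 mm^2) = 2703.82/(980 * 113.097) m = 0.0243949 m ≈ 24.39 mm

24.39 mm


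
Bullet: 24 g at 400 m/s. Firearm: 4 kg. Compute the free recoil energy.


v_r = m_p*v_p/m_gun = 0.024*400/4 = 2.4 m/s, E_r = 0.5*m_gun*v_r^2 = 0.5*4*2.4^2 = 11.52 J

11.52 J


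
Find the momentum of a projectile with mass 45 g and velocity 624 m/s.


p = m*v = 0.045*624 = 28.08 kg·m/s

28.08 kg·m/s


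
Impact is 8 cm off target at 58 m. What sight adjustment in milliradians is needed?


1 mrad subtends 1 cm per 10 m of range, so adj = error_cm / (dist_m / 10) = 8 / (58/10) = 1.379 mrad

1.379 mrad


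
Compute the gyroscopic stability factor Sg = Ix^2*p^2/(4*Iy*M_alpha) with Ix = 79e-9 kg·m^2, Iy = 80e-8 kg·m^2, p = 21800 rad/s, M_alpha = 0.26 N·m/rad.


Sg = Ix^2 * p^2 / (4 * Iy * M_alpha) = (79e-9)^2 * 21800^2 / (4 * 80e-8 * 0.26) = 3.565

3.565


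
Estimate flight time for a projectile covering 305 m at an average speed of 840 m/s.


t = d/v = 305/840 = 0.3631 s

0.3631 s


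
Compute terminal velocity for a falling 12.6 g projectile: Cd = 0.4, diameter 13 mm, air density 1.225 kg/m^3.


A = pi*(d/2)^2 = pi*(13/2000)^2 = 1.32732e-04 m^2
vt = sqrt(2mg/(Cd*rho*A)) = sqrt(2*0.0126*9.81/(0.4 * 1.225 * 1.32732e-04)) = 61.65 m/s

61.65 m/s


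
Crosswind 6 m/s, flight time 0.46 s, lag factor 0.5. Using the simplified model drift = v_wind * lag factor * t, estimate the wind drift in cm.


drift = v_wind * lag * t = 6 * 0.5 * 0.46 = 1.38 m ≈ 138 cm

138 cm


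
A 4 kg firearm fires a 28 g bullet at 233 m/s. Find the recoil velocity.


v_recoil = m_p * v_p / m_gun = 0.028 * 233 / 4 = 1.631 m/s

1.631 m/s


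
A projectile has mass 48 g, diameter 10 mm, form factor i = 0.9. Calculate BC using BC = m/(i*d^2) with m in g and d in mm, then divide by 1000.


BC = m/(i*d^2*1000) = 48/(0.9 * 10^2 * 1000) = 0.0005333

0.0005333


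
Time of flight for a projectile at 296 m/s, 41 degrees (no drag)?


T = 2*v0*sin(theta)/g = 2*296*sin(41°)/9.81 = 39.59 s

39.59 s


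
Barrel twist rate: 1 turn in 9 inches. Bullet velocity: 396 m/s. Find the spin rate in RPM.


twist_m = 9*0.0254 = 0.2286 m
spin = v/twist = 396/0.2286 = 1732.283 rev/s
RPM = spin*60 = 1732.283*60 ≈ 103937 RPM

103937 RPM


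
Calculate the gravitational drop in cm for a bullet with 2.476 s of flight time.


drop = 0.5*g*t^2 = 0.5*9.81*2.476^2 = 30.0705 m ≈ 3007 cm

3007 cm


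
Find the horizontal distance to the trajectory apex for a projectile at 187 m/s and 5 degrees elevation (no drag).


R = v0^2*sin(2*theta)/g = 187^2*sin(2*5°)/9.81 = 618.991 m
apex_dist = R/2 = 618.991/2 = 309.5 m

309.5 m


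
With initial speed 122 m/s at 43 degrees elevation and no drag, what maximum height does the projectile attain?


H = (v0*sin(theta))^2 / (2g) = (122*sin(43°))^2 / (2*9.81) = 352.8 m

352.8 m


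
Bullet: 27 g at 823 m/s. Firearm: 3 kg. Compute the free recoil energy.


v_r = m_p*v_p/m_gun = 0.027*823/3 = 7.407 m/s, E_r = 0.5*m_gun*v_r^2 = 0.5*3*7.407^2 = 82.3 J

82.3 J


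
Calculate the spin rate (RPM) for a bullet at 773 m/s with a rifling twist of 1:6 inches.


twist_m = 6*0.0254 = 0.1524 m
spin = v/twist = 773/0.1524 = 5072.178 rev/s
RPM = spin*60 = 5072.178*60 ≈ 304331 RPM

304331 RPM


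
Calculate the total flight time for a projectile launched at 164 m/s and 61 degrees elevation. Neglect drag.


T = 2*v0*sin(theta)/g = 2*164*sin(61°)/9.81 = 29.24 s

29.24 s


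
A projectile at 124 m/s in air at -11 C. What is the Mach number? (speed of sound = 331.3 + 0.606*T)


a = 331.3 + 0.606*(-11) = 324.634 m/s
M = v/a = 124/324.634 = 0.382

0.382


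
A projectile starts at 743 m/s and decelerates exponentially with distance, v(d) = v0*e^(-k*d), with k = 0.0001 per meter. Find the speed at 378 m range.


v = v0*exp(-k*d) = 743*exp(-0.0001*378) = 715.4 m/s

715.4 m/s


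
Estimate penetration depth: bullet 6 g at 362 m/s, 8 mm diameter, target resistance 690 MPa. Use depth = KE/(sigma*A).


A = pi*(d/2)^2 = pi*(8/2)^2 = 50.2655 mm^2
E = 0.5*m*v^2 = 0.5*0.006*362^2 = 393.132 J
depth = E/(sigma*A) = 393.132 J / (690 MPa * 50.2655 mm^2) = 393.132/(690 * 50.2655) m = 0.0113349 m ≈ 11.33 mm

11.33 mm


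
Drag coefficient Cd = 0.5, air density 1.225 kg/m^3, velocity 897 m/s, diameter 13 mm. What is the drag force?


A = pi*(d/2)^2 = pi*(13/2000)^2 = 1.32732e-04 m^2
Fd = 0.5*Cd*rho*A*v^2 = 0.5*0.5*1.225*1.32732e-04*897^2 = 32.71 N

32.71 N


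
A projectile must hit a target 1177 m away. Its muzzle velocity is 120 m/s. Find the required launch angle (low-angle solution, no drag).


sin(2*theta) = R*g/v0^2 = 1177*9.81/120^2 = 0.801831, theta = arcsin(0.801831)/2 = 26.65°

26.65 degrees


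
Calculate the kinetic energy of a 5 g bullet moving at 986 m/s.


E = 0.5*m*v^2 = 0.5*0.005*986^2 = 2430 J

2430 J


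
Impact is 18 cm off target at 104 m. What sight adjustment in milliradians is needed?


1 mrad subtends 1 cm per 10 m of range, so adj = error_cm / (dist_m / 10) = 18 / (104/10) = 1.731 mrad

1.731 mrad


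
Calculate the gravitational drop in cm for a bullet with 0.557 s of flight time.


drop = 0.5*g*t^2 = 0.5*9.81*0.557^2 = 1.52177 m ≈ 152.2 cm

152.2 cm


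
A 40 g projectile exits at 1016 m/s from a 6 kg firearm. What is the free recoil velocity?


v_recoil = m_p * v_p / m_gun = 0.04 * 1016 / 6 = 6.773 m/s

6.773 m/s


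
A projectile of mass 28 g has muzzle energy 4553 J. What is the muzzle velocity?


v = sqrt(2*E/m) = sqrt(2*4553/0.028) = 570.3 m/s

570.3 m/s


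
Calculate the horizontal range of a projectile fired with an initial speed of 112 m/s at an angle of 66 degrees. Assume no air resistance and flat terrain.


R = v0^2 * sin(2*theta) / g = 112^2 * sin(2*66°) / 9.81 = 950.3 m

950.3 m


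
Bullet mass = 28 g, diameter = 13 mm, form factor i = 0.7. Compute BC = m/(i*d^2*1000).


BC = m/(i*d^2*1000) = 28/(0.7 * 13^2 * 1000) = 0.0002367

0.0002367


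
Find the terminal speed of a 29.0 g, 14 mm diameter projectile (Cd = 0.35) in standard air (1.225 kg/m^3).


A = pi*(d/2)^2 = pi*(14/2000)^2 = 1.53938e-04 m^2
vt = sqrt(2mg/(Cd*rho*A)) = sqrt(2*0.029*9.81/(0.35 * 1.225 * 1.53938e-04)) = 92.85 m/s

92.85 m/s


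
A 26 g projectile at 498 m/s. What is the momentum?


p = m*v = 0.026*498 = 12.95 kg·m/s

12.95 kg·m/s


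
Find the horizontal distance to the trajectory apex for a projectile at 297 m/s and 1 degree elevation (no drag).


R = v0^2*sin(2*theta)/g = 297^2*sin(2*1°)/9.81 = 313.807 m
apex_dist = R/2 = 313.807/2 = 156.9 m

156.9 m


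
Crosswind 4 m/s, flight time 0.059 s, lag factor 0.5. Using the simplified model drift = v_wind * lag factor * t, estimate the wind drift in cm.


drift = v_wind * lag * t = 4 * 0.5 * 0.059 = 0.118 m ≈ 11.8 cm

11.8 cm


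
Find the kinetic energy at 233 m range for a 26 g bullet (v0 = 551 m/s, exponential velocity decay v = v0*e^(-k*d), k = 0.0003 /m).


v = v0*exp(-k*d) = 551*exp(-0.0003*233) = 513.8 m/s
E = 0.5*m*v^2 = 0.5*0.026*513.8^2 = 3432 J

3432 J


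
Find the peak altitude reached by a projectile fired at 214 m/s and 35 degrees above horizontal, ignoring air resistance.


H = (v0*sin(theta))^2 / (2g) = (214*sin(35°))^2 / (2*9.81) = 767.9 m

767.9 m


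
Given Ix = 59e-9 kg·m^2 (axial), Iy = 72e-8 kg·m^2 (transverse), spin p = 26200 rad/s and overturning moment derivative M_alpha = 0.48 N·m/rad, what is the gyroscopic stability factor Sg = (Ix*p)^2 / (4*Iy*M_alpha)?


Sg = Ix^2 * p^2 / (4 * Iy * M_alpha) = (59e-9)^2 * 26200^2 / (4 * 72e-8 * 0.48) = 1.729

1.729


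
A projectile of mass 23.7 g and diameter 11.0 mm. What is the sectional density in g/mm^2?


SD = m/d^2 = 23.7/11.0^2 = 0.1959 g/mm^2

0.1959 g/mm^2


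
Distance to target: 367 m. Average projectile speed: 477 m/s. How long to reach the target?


t = d/v = 367/477 = 0.7694 s

0.7694 s


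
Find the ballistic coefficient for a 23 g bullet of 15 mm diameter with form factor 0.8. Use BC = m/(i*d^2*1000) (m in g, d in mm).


BC = m/(i*d^2*1000) = 23/(0.8 * 15^2 * 1000) = 0.0001278

0.0001278


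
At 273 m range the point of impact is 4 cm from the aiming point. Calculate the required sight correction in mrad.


1 mrad subtends 1 cm per 10 m of range, so adj = error_cm / (dist_m / 10) = 4 / (273/10) = 0.1465 mrad

0.1465 mrad


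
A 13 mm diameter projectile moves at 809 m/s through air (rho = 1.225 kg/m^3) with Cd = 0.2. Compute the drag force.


A = pi*(d/2)^2 = pi*(13/2000)^2 = 1.32732e-04 m^2
Fd = 0.5*Cd*rho*A*v^2 = 0.5*0.2*1.225*1.32732e-04*809^2 = 10.64 N

10.64 N


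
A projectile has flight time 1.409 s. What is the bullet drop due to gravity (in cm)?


drop = 0.5*g*t^2 = 0.5*9.81*1.409^2 = 9.7378 m ≈ 973.8 cm

973.8 cm


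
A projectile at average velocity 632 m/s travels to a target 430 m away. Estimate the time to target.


t = d/v = 430/632 = 0.6804 s

0.6804 s


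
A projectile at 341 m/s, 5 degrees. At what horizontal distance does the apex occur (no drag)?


R = v0^2*sin(2*theta)/g = 341^2*sin(2*5°)/9.81 = 2058.31 m
apex_dist = R/2 = 2058.31/2 = 1029 m

1029 m


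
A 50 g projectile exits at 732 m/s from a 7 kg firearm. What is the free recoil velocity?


v_recoil = m_p * v_p / m_gun = 0.05 * 732 / 7 = 5.229 m/s

5.229 m/s


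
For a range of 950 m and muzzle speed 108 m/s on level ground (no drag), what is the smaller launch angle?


sin(2*theta) = R*g/v0^2 = 950*9.81/108^2 = 0.798997, theta = arcsin(0.798997)/2 = 26.52°

26.52 degrees


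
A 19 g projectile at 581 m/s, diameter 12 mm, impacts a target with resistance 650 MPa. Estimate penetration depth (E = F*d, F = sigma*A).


A = pi*(d/2)^2 = pi*(12/2)^2 = 113.097 mm^2
E = 0.5*m*v^2 = 0.5*0.019*581^2 = 3206.83 J
depth = E/(sigma*A) = 3206.83 J / (650 MPa * 113.097 mm^2) = 3206.83/(650 * 113.097) m = 0.0436225 m ≈ 43.62 mm

43.62 mm


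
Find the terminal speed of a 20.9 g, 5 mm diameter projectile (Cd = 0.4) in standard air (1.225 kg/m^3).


A = pi*(d/2)^2 = pi*(5/2000)^2 = 1.96350e-05 m^2
vt = sqrt(2mg/(Cd*rho*A)) = sqrt(2*0.0209*9.81/(0.4 * 1.225 * 1.96350e-05)) = 206.4 m/s

206.4 m/s


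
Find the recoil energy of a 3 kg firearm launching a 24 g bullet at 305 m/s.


v_r = m_p*v_p/m_gun = 0.024*305/3 = 2.44 m/s, E_r = 0.5*m_gun*v_r^2 = 0.5*3*2.44^2 = 8.93 J

8.93 J


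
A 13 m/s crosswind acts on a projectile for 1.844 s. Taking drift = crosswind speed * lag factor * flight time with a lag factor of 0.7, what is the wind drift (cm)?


drift = v_wind * lag * t = 13 * 0.7 * 1.844 = 16.7804 m ≈ 1678 cm

1678 cm


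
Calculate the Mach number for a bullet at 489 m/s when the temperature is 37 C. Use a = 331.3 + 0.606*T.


a = 331.3 + 0.606*(37) = 353.722 m/s
M = v/a = 489/353.722 = 1.382

1.382


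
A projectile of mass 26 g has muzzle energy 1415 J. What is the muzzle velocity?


v = sqrt(2*E/m) = sqrt(2*1415/0.026) = 329.9 m/s

329.9 m/s


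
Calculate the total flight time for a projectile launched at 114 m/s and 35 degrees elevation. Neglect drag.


T = 2*v0*sin(theta)/g = 2*114*sin(35°)/9.81 = 13.33 s

13.33 s


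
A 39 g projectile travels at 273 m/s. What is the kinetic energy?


E = 0.5*m*v^2 = 0.5*0.039*273^2 = 1453 J

1453 J


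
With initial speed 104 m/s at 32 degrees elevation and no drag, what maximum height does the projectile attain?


H = (v0*sin(theta))^2 / (2g) = (104*sin(32°))^2 / (2*9.81) = 154.8 m

154.8 m


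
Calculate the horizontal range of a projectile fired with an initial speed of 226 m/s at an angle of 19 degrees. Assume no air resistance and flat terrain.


R = v0^2 * sin(2*theta) / g = 226^2 * sin(2*19°) / 9.81 = 3205 m

3205 m


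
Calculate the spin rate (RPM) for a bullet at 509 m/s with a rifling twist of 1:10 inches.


twist_m = 10*0.0254 = 0.254 m
spin = v/twist = 509/0.254 = 2003.937 rev/s
RPM = spin*60 = 2003.937*60 ≈ 120236 RPM

120236 RPM


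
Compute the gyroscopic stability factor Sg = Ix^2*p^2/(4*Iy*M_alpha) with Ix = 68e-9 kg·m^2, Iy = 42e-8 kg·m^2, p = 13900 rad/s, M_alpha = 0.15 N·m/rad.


Sg = Ix^2 * p^2 / (4 * Iy * M_alpha) = (68e-9)^2 * 13900^2 / (4 * 42e-8 * 0.15) = 3.545

3.545


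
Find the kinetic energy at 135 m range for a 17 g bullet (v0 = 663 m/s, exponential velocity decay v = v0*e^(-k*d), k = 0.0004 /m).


v = v0*exp(-k*d) = 663*exp(-0.0004*135) = 628.147 m/s
E = 0.5*m*v^2 = 0.5*0.017*628.147^2 = 3354 J

3354 J


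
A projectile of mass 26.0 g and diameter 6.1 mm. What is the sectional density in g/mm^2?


SD = m/d^2 = 26.0/6.1^2 = 0.6987 g/mm^2

0.6987 g/mm^2


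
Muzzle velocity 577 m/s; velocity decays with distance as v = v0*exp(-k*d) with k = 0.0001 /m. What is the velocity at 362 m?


v = v0*exp(-k*d) = 577*exp(-0.0001*362) = 556.5 m/s

556.5 m/s


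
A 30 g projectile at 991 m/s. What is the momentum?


p = m*v = 0.03*991 = 29.73 kg·m/s

29.73 kg·m/s


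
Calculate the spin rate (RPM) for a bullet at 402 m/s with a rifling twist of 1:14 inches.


twist_m = 14*0.0254 = 0.3556 m
spin = v/twist = 402/0.3556 = 1130.484 rev/s
RPM = spin*60 = 1130.484*60 ≈ 67829 RPM

67829 RPM


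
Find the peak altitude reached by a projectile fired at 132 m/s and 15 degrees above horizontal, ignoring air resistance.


H = (v0*sin(theta))^2 / (2g) = (132*sin(15°))^2 / (2*9.81) = 59.49 m

59.49 m


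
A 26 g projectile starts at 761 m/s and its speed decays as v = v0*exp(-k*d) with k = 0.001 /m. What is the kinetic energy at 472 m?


v = v0*exp(-k*d) = 761*exp(-0.001*472) = 474.676 m/s
E = 0.5*m*v^2 = 0.5*0.026*474.676^2 = 2929 J

2929 J


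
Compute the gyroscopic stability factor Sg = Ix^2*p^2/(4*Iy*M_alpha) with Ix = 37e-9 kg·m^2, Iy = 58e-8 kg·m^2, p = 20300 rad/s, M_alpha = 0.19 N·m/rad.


Sg = Ix^2 * p^2 / (4 * Iy * M_alpha) = (37e-9)^2 * 20300^2 / (4 * 58e-8 * 0.19) = 1.28

1.28


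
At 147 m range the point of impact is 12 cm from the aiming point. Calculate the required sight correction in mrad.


1 mrad subtends 1 cm per 10 m of range, so adj = error_cm / (dist_m / 10) = 12 / (147/10) = 0.8163 mrad

0.8163 mrad


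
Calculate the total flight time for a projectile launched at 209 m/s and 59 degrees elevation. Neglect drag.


T = 2*v0*sin(theta)/g = 2*209*sin(59°)/9.81 = 36.52 s

36.52 s


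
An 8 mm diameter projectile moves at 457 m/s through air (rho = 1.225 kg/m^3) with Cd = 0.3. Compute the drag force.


A = pi*(d/2)^2 = pi*(8/2000)^2 = 5.02655e-05 m^2
Fd = 0.5*Cd*rho*A*v^2 = 0.5*0.3*1.225*5.02655e-05*457^2 = 1.929 N

1.929 N


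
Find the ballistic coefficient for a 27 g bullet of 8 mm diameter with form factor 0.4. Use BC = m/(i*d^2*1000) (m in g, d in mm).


BC = m/(i*d^2*1000) = 27/(0.4 * 8^2 * 1000) = 0.001055

0.001055


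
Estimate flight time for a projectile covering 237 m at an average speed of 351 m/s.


t = d/v = 237/351 = 0.6752 s

0.6752 s


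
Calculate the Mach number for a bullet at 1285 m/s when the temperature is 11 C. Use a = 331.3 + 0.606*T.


a = 331.3 + 0.606*(11) = 337.966 m/s
M = v/a = 1285/337.966 = 3.802

3.802


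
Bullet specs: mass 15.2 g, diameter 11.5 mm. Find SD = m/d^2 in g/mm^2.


SD = m/d^2 = 15.2/11.5^2 = 0.1149 g/mm^2

0.1149 g/mm^2


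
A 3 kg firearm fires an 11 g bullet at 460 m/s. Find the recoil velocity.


v_recoil = m_p * v_p / m_gun = 0.011 * 460 / 3 = 1.687 m/s

1.687 m/s


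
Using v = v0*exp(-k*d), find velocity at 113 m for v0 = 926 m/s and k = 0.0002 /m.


v = v0*exp(-k*d) = 926*exp(-0.0002*113) = 905.3 m/s

905.3 m/s


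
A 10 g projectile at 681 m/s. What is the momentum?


p = m*v = 0.01*681 = 6.81 kg·m/s

6.81 kg·m/s


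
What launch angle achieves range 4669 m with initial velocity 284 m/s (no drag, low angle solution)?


sin(2*theta) = R*g/v0^2 = 4669*9.81/284^2 = 0.56788, theta = arcsin(0.56788)/2 = 17.3°

17.3 degrees


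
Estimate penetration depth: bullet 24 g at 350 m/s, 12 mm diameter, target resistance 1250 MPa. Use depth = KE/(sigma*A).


A = pi*(d/2)^2 = pi*(12/2)^2 = 113.097 mm^2
E = 0.5*m*v^2 = 0.5*0.024*350^2 = 1470 J
depth = E/(sigma*A) = 1470 J / (1250 MPa * 113.097 mm^2) = 1470/(1250 * 113.097) m = 0.0103981 m ≈ 10.4 mm

10.4 mm


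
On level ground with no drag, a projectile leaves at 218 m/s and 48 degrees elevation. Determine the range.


R = v0^2 * sin(2*theta) / g = 218^2 * sin(2*48°) / 9.81 = 4818 m

4818 m


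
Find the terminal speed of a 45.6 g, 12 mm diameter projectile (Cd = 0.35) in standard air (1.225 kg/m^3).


A = pi*(d/2)^2 = pi*(12/2000)^2 = 1.13097e-04 m^2
vt = sqrt(2mg/(Cd*rho*A)) = sqrt(2*0.0456*9.81/(0.35 * 1.225 * 1.13097e-04)) = 135.8 m/s

135.8 m/s


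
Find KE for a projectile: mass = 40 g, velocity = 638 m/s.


E = 0.5*m*v^2 = 0.5*0.04*638^2 = 8141 J

8141 J


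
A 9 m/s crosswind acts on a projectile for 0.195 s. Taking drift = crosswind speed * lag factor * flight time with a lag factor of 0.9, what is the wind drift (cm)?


drift = v_wind * lag * t = 9 * 0.9 * 0.195 = 1.5795 m ≈ 157.9 cm

157.9 cm


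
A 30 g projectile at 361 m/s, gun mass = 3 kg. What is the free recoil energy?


v_r = m_p*v_p/m_gun = 0.03*361/3 = 3.61 m/s, E_r = 0.5*m_gun*v_r^2 = 0.5*3*3.61^2 = 19.55 J

19.55 J
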